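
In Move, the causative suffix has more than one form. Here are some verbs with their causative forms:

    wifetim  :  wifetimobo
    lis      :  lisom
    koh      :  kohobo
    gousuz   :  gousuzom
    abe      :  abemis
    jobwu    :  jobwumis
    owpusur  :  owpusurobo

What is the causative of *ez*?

The alternation tracks the final sound of the stem — -om when the stem ends in a sibilant (*lis*, *gousuz*); -obo when the stem ends in a non-sibilant consonant (*wifetim*, *koh*, *owpusur*); -mis when the stem ends in a vowel (*abe*, *jobwu*).
*ez* — final sound /z/ (a sibilant) → -om → *ezom*.

ezom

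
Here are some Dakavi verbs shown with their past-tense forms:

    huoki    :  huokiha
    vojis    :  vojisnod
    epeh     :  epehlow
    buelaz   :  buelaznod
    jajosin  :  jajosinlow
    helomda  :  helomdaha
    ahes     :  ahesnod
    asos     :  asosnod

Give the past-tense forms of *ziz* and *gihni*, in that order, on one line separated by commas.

The suffix is conditioned by the final sound: -nod when the stem ends in a sibilant (*vojis*, *buelaz*, *ahes*, *asos*); -low when the stem ends in a non-sibilant consonant (*epeh*, *jajosin*); -ha when the stem ends in a vowel (*huoki*, *helomda*).
*ziz*: final sound = /z/, a sibilant → -nod → *ziznod*.
*gihni* — final sound /i/ (a vowel) → -ha → *gihniha*.

ziznod, gihniha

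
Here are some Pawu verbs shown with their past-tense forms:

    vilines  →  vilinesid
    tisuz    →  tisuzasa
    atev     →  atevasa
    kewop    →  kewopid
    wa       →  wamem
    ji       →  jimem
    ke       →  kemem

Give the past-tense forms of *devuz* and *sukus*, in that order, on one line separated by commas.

The alternation tracks the final sound of the stem — -id when the stem ends in a voiceless consonant (*vilines*, *kewop*); -asa when the stem ends in a voiced consonant (*tisuz*, *atev*); -mem when the stem ends in a vowel (*wa*, *ji*, *ke*).
The final sound of *devuz* is /z/, which is a voiced consonant, so the suffix is -asa, giving *devuzasa*.
*sukus*: final sound = /s/, a voiceless consonant → -id → *sukusid*.

devuzasa, sukusid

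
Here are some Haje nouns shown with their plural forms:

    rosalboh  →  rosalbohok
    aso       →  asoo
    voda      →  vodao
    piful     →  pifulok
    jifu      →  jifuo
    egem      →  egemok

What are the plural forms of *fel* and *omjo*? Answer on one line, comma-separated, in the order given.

felok, omjoo

Looking at the final sound of each stem: -ok when the stem ends in a consonant (*rosalboh*, *piful*, *egem*); -o when the stem ends in a vowel (*aso*, *voda*, *jifu*).
*fel* — final sound /l/ (a consonant) → -ok → *felok*.
*omjo* — final sound /o/ (a vowel) → -o → *omjoo*.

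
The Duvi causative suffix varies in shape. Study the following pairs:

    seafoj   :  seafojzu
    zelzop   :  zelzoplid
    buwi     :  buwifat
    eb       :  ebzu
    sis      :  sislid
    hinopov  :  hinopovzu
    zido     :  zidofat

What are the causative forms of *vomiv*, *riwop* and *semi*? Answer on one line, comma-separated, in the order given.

vomivzu, riwoplid, semifat

The suffix is conditioned by the final sound: -lid when the stem ends in a voiceless consonant (*zelzop*, *sis*); -zu when the stem ends in a voiced consonant (*seafoj*, *eb*, *hinopov*); -fat when the stem ends in a vowel (*buwi*, *zido*).
*vomiv*: final sound = /v/, a voiced consonant → -zu → *vomivzu*.
*riwop* — final sound /p/ (a voiceless consonant) → -lid → *riwoplid*.
Since the final sound of *semi* is /i/ (a vowel), it takes -fat, giving *semifat*.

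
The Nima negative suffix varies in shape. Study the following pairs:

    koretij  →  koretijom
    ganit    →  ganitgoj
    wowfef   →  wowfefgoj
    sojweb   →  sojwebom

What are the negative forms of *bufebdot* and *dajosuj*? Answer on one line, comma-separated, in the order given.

bufebdotgoj, dajosujom

The suffix is conditioned by the final consonant: -goj when the stem ends in a voiceless consonant (*ganit*, *wowfef*); -om when the stem ends in a voiced consonant (*koretij*, *sojweb*).
*bufebdot* — final consonant /t/ (voiceless) → -goj → *bufebdotgoj*.
The final consonant of *dajosuj* is /j/, which is voiced, so the suffix is -om, giving *dajosujom*.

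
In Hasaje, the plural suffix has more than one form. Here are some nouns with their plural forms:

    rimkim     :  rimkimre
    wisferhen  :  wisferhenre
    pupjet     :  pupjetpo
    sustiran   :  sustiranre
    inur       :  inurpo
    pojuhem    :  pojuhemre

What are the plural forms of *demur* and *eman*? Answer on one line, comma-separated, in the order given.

demurpo, emanre

The pattern is nasality of the final consonant: -re when the stem ends in a nasal (*rimkim*, *wisferhen*, *sustiran*, *pojuhem*); -po when the stem ends in a non-nasal consonant (*pupjet*, *inur*).
Since the final consonant of *demur* is /r/ (non-nasal), it takes -po, giving *demurpo*.
*eman*: final consonant = /n/, a nasal → -re → *emanre*.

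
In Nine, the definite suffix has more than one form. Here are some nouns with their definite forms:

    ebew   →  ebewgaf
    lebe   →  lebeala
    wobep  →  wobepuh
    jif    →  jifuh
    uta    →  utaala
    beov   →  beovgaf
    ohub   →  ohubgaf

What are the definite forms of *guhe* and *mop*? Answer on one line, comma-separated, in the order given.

The suffix is conditioned by the final sound: -uh when the stem ends in a voiceless consonant (*wobep*, *jif*); -gaf when the stem ends in a voiced consonant (*ebew*, *beov*, *ohub*); -ala when the stem ends in a vowel (*lebe*, *uta*).
The final sound of *guhe* is /e/, which is a vowel, so the suffix is -ala, giving *guheala*.
*mop* — final sound /p/ (a voiceless consonant) → -uh → *mopuh*.

guheala, mopuh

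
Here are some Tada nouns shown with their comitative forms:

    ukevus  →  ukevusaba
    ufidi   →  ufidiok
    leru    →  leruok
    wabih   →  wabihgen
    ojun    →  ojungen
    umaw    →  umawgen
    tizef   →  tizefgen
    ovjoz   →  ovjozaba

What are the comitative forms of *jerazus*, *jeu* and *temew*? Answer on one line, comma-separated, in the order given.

The suffix is conditioned by the final sound: -aba when the stem ends in a sibilant (*ukevus*, *ovjoz*); -gen when the stem ends in a non-sibilant consonant (*wabih*, *ojun*, *umaw*, *tizef*); -ok when the stem ends in a vowel (*ufidi*, *leru*).
The final sound of *jerazus* is /s/, which is a sibilant, so the suffix is -aba, giving *jerazusaba*.
*jeu* — final sound /u/ (a vowel) → -ok → *jeuok*.
*temew* — final sound /w/ (a non-sibilant consonant) → -gen → *temewgen*.

jerazusaba, jeuok, temewgen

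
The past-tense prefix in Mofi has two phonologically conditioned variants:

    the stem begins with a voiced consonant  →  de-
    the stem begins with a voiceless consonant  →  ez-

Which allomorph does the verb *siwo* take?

*siwo*: first consonant = /s/, voiceless → ez-.

ez-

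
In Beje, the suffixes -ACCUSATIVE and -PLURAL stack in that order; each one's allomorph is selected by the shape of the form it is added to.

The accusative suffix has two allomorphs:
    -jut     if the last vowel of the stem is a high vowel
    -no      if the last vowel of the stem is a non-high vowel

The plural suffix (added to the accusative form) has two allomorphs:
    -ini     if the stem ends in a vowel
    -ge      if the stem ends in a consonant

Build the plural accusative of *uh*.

uhjutge

*uh*: last vowel = /u/, a high vowel → -jut → *uhjut*.
The final sound of the accusative form *uhjut* is /t/, which is a consonant, so the plural suffix is -ge, giving *uhjutge*.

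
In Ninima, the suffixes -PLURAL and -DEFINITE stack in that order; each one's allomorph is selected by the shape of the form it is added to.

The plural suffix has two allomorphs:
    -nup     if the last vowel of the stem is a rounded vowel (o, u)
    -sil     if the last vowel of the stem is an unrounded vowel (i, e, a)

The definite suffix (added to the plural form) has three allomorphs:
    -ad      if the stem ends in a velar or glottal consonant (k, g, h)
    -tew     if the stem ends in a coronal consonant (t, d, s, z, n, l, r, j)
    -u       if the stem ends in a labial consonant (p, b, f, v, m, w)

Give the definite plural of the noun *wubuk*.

wubuknupu

*wubuk* — last vowel /u/ (a rounded vowel) → -nup → *wubuknup*.
The final consonant of the plural form *wubuknup* is /p/, which is labial, so the definite suffix is -u, giving *wubuknupu*.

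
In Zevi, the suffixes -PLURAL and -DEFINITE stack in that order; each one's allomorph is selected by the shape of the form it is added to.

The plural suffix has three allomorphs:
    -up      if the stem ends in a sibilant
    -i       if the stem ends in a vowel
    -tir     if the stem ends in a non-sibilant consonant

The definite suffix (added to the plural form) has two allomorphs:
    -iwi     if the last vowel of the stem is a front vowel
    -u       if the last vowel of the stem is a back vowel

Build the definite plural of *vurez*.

Since the final sound of *vurez* is /z/ (a sibilant), it takes -up, giving *vurezup*.
The plural form *vurezup* — last vowel /u/ (a back vowel) → -u → *vurezupu*.

vurezupu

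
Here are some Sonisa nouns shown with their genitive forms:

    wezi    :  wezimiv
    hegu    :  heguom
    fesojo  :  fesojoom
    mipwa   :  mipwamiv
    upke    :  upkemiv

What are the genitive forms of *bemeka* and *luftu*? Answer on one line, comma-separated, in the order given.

bemekamiv, luftuom

Looking at the last vowel of each stem: -om when the last vowel of the stem is a rounded vowel (*hegu*, *fesojo*); -miv when the last vowel of the stem is an unrounded vowel (*wezi*, *mipwa*, *upke*).
*bemeka* — last vowel /a/ (an unrounded vowel) → -miv → *bemekamiv*.
Since the last vowel of *luftu* is /u/ (a rounded vowel), it takes -om, giving *luftuom*.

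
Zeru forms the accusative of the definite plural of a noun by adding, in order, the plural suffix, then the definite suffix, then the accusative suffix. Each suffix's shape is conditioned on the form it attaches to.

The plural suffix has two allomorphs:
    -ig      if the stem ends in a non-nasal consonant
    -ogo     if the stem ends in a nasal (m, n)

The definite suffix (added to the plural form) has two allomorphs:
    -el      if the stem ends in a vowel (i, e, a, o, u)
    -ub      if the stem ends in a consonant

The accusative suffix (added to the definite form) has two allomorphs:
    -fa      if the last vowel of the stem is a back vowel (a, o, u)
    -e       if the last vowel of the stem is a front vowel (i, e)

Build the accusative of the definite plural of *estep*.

estepigubfa

*estep* — final consonant /p/ (non-nasal) → -ig → *estepig*.
The plural form *estepig* — final sound /g/ (a consonant) → -ub → *estepigub*.
The definite form *estepigub*: last vowel = /u/, a back vowel → -fa → *estepigubfa*.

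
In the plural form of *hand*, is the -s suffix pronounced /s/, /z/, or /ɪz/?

/z/

The stem *hand* ends in a voiced non-sibilant sound.
The plural suffix surfaces as /ɪz/ after sibilants, /s/ after other voiceless consonants, and /z/ after other voiced sounds.
So the plural -s on *hand* is pronounced /z/.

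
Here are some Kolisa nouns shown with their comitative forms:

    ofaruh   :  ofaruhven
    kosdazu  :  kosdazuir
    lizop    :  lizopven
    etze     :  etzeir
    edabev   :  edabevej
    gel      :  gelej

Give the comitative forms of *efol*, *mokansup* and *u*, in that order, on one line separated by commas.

Looking at the final sound of each stem: -ven when the stem ends in a voiceless consonant (*ofaruh*, *lizop*); -ej when the stem ends in a voiced consonant (*edabev*, *gel*); -ir when the stem ends in a vowel (*kosdazu*, *etze*).
The final sound of *efol* is /l/, which is a voiced consonant, so the suffix is -ej, giving *efolej*.
Since the final sound of *mokansup* is /p/ (a voiceless consonant), it takes -ven, giving *mokansupven*.
*u* — final sound /u/ (a vowel) → -ir → *uir*.

efolej, mokansupven, uir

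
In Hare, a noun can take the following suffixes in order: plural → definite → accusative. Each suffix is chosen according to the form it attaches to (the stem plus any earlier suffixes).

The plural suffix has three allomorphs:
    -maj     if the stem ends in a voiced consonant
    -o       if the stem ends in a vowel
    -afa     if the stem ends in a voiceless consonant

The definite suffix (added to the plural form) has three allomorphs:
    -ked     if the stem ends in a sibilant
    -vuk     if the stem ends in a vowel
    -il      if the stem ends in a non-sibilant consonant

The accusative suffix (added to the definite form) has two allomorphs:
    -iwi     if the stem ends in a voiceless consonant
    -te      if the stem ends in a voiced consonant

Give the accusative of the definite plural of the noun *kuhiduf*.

*kuhiduf* — final sound /f/ (a voiceless consonant) → -afa → *kuhidufafa*.
The plural form *kuhidufafa* — final sound /a/ (a vowel) → -vuk → *kuhidufafavuk*.
The final consonant of the definite form *kuhidufafavuk* is /k/, which is voiceless, so the accusative suffix is -iwi, giving *kuhidufafavukiwi*.

kuhidufafavukiwi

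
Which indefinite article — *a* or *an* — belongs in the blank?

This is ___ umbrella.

The indefinite article is chosen by the initial *sound* of the following word, not its spelling.
*umbrella* begins with the sound /ʌ/ (u pronounced /ʌ/) — a vowel sound.
So the article is *an*: This is an umbrella.

an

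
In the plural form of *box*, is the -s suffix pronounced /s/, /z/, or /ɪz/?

The stem *box* ends in a sibilant (/s, z, ʃ, ʒ, tʃ, dʒ/).
The plural suffix surfaces as /ɪz/ after sibilants, /s/ after other voiceless consonants, and /z/ after other voiced sounds.
So the plural -s on *box* is pronounced /ɪz/.

/ɪz/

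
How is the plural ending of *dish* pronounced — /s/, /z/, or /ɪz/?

/ɪz/

The stem *dish* ends in a sibilant (/s, z, ʃ, ʒ, tʃ, dʒ/).
The plural suffix surfaces as /ɪz/ after sibilants, /s/ after other voiceless consonants, and /z/ after other voiced sounds.
So the plural -s on *dish* is pronounced /ɪz/.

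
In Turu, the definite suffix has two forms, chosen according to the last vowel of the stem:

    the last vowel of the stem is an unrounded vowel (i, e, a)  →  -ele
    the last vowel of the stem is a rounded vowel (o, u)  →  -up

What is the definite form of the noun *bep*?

Since the last vowel of *bep* is /e/ (an unrounded vowel), it takes -ele, giving *bepele*.

bepele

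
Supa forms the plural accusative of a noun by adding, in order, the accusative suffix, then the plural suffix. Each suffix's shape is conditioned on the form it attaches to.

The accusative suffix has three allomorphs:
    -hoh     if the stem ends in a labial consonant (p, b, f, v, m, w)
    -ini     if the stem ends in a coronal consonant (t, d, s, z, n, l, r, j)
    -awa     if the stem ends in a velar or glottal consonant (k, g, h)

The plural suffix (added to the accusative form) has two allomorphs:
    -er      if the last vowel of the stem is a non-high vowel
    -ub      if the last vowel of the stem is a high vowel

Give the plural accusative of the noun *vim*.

Since the final consonant of *vim* is /m/ (labial), it takes -hoh, giving *vimhoh*.
The accusative form *vimhoh* — last vowel /o/ (a non-high vowel) → -er → *vimhoher*.

vimhoher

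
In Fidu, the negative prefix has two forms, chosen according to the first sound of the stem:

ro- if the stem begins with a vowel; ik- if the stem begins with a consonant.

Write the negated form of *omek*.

Since the first sound of *omek* is /o/ (a vowel), it takes ro-, giving *roomek*.

roomek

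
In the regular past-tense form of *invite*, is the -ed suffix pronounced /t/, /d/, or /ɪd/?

/ɪd/

The stem *invite* ends in /t/ or /d/.
The -ed suffix is realized as /ɪd/ after /t, d/; as /t/ after other voiceless consonants; and as /d/ after other voiced sounds.
So -ed on *invite* is pronounced /ɪd/.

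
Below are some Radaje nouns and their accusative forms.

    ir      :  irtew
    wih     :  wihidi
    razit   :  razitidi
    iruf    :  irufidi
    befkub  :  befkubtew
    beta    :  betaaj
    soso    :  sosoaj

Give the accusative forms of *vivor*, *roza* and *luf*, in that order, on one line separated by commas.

vivortew, rozaaj, lufidi

Looking at the final sound of each stem: -idi when the stem ends in a voiceless consonant (*wih*, *razit*, *iruf*); -tew when the stem ends in a voiced consonant (*ir*, *befkub*); -aj when the stem ends in a vowel (*beta*, *soso*).
*vivor*: final sound = /r/, a voiced consonant → -tew → *vivortew*.
The final sound of *roza* is /a/, which is a vowel, so the suffix is -aj, giving *rozaaj*.
Since the final sound of *luf* is /f/ (a voiceless consonant), it takes -idi, giving *lufidi*.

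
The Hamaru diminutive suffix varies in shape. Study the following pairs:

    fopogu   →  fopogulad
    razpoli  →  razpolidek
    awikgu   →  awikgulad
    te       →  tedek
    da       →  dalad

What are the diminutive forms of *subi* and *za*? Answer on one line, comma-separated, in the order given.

Looking at the last vowel of each stem: -dek when the last vowel of the stem is a front vowel (*razpoli*, *te*); -lad when the last vowel of the stem is a back vowel (*fopogu*, *awikgu*, *da*).
*subi* — last vowel /i/ (a front vowel) → -dek → *subidek*.
*za* — last vowel /a/ (a back vowel) → -lad → *zalad*.

subidek, zalad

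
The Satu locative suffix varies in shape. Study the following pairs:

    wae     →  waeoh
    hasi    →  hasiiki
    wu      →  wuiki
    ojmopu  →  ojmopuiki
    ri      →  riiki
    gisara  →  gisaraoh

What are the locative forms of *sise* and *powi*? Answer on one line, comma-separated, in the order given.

Looking at the last vowel of each stem: -iki when the last vowel of the stem is a high vowel (*hasi*, *wu*, *ojmopu*, *ri*); -oh when the last vowel of the stem is a non-high vowel (*wae*, *gisara*).
Since the last vowel of *sise* is /e/ (a non-high vowel), it takes -oh, giving *siseoh*.
Since the last vowel of *powi* is /i/ (a high vowel), it takes -iki, giving *powiiki*.

siseoh, powiiki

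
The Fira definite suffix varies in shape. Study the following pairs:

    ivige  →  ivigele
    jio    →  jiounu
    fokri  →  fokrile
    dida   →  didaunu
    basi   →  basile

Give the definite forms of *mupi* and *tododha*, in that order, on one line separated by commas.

The pattern is front/back vowel harmony: -le when the last vowel of the stem is a front vowel (*ivige*, *fokri*, *basi*); -unu when the last vowel of the stem is a back vowel (*jio*, *dida*).
The last vowel of *mupi* is /i/, which is a front vowel, so the suffix is -le, giving *mupile*.
*tododha*: last vowel = /a/, a back vowel → -unu → *tododhaunu*.

mupile, tododhaunu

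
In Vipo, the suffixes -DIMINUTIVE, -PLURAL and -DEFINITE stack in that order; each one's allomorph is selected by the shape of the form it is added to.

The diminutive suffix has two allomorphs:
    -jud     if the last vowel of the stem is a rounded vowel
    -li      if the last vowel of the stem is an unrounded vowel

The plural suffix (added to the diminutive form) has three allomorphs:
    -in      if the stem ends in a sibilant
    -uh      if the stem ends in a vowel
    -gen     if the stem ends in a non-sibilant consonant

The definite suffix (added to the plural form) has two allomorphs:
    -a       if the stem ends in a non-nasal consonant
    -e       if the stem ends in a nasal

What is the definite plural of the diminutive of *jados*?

jadosjudgene

The last vowel of *jados* is /o/, which is a rounded vowel, so the diminutive suffix is -jud, giving *jadosjud*.
The diminutive form *jadosjud* — final sound /d/ (a non-sibilant consonant) → -gen → *jadosjudgen*.
The plural form *jadosjudgen* — final consonant /n/ (a nasal) → -e → *jadosjudgene*.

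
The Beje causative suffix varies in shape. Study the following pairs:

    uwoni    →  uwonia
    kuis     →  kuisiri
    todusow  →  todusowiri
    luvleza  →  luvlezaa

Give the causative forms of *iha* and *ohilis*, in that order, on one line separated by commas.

ihaa, ohilisiri

The alternation tracks the final sound of the stem — -iri when the stem ends in a consonant (*kuis*, *todusow*); -a when the stem ends in a vowel (*uwoni*, *luvleza*).
The final sound of *iha* is /a/, which is a vowel, so the suffix is -a, giving *ihaa*.
The final sound of *ohilis* is /s/, which is a consonant, so the suffix is -iri, giving *ohilisiri*.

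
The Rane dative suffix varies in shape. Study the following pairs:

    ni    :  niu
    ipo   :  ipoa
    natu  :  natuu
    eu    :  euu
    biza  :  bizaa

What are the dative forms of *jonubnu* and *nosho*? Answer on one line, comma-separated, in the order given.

jonubnuu, noshoa

The pattern is height harmony: -u when the last vowel of the stem is a high vowel (*ni*, *natu*, *eu*); -a when the last vowel of the stem is a non-high vowel (*ipo*, *biza*).
*jonubnu*: last vowel = /u/, a high vowel → -u → *jonubnuu*.
*nosho*: last vowel = /o/, a non-high vowel → -a → *noshoa*.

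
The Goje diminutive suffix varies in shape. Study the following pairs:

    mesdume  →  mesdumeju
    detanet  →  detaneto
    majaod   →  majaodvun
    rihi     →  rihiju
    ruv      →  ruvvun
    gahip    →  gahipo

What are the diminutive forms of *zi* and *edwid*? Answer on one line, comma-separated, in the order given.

The alternation tracks the final sound of the stem — -o when the stem ends in a voiceless consonant (*detanet*, *gahip*); -vun when the stem ends in a voiced consonant (*majaod*, *ruv*); -ju when the stem ends in a vowel (*mesdume*, *rihi*).
*zi* — final sound /i/ (a vowel) → -ju → *ziju*.
Since the final sound of *edwid* is /d/ (a voiced consonant), it takes -vun, giving *edwidvun*.

ziju, edwidvun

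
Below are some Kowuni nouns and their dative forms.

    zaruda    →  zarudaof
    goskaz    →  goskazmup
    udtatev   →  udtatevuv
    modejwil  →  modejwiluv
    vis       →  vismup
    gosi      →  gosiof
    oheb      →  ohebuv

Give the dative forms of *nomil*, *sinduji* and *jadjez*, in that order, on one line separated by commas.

The alternation tracks the final sound of the stem — -mup when the stem ends in a sibilant (*goskaz*, *vis*); -uv when the stem ends in a non-sibilant consonant (*udtatev*, *modejwil*, *oheb*); -of when the stem ends in a vowel (*zaruda*, *gosi*).
*nomil*: final sound = /l/, a non-sibilant consonant → -uv → *nomiluv*.
*sinduji*: final sound = /i/, a vowel → -of → *sindujiof*.
Since the final sound of *jadjez* is /z/ (a sibilant), it takes -mup, giving *jadjezmup*.

nomiluv, sindujiof, jadjezmup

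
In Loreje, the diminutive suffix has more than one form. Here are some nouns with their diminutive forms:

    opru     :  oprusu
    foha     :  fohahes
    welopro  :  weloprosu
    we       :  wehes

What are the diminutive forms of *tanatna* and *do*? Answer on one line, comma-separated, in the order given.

tanatnahes, dosu

The suffix is conditioned by the last vowel: -su when the last vowel of the stem is a rounded vowel (*opru*, *welopro*); -hes when the last vowel of the stem is an unrounded vowel (*foha*, *we*).
*tanatna*: last vowel = /a/, an unrounded vowel → -hes → *tanatnahes*.
Since the last vowel of *do* is /o/ (a rounded vowel), it takes -su, giving *dosu*.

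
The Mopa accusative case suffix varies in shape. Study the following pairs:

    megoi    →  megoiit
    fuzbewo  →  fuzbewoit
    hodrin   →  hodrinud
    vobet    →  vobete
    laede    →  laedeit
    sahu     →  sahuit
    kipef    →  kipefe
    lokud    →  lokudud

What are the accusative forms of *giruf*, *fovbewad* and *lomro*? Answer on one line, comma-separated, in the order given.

The suffix is conditioned by the final sound: -e when the stem ends in a voiceless consonant (*vobet*, *kipef*); -ud when the stem ends in a voiced consonant (*hodrin*, *lokud*); -it when the stem ends in a vowel (*megoi*, *fuzbewo*, *laede*, *sahu*).
*giruf*: final sound = /f/, a voiceless consonant → -e → *girufe*.
*fovbewad* — final sound /d/ (a voiced consonant) → -ud → *fovbewadud*.
Since the final sound of *lomro* is /o/ (a vowel), it takes -it, giving *lomroit*.

girufe, fovbewadud, lomroit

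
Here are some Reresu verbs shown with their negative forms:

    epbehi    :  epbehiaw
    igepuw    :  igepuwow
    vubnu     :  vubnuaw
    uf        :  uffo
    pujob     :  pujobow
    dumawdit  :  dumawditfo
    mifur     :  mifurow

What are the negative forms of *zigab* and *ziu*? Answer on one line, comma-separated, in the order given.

The pattern is voicing of the final sound: -fo when the stem ends in a voiceless consonant (*uf*, *dumawdit*); -ow when the stem ends in a voiced consonant (*igepuw*, *pujob*, *mifur*); -aw when the stem ends in a vowel (*epbehi*, *vubnu*).
*zigab* — final sound /b/ (a voiced consonant) → -ow → *zigabow*.
Since the final sound of *ziu* is /u/ (a vowel), it takes -aw, giving *ziuaw*.

zigabow, ziuaw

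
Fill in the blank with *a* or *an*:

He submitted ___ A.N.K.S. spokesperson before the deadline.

an

The indefinite article is chosen by the initial *sound* of the following word, not its spelling.
The initialism *A.N.K.S.* is read letter by letter; the first letter, A, is pronounced /eɪ/, which begins with a vowel sound.
So the article is *an*: He submitted an A.N.K.S. spokesperson before the deadline.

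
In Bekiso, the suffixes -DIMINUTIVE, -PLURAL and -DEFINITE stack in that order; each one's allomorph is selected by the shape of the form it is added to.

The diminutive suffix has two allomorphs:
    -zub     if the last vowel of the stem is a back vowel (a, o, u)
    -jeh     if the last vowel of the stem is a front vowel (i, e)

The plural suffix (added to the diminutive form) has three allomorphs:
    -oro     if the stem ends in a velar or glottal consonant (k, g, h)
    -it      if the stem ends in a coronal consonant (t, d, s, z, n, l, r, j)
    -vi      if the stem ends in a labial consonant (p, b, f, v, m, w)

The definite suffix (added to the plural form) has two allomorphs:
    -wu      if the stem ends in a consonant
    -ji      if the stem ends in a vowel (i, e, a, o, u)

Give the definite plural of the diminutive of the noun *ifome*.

ifomejehoroji

The last vowel of *ifome* is /e/, which is a front vowel, so the diminutive suffix is -jeh, giving *ifomejeh*.
The diminutive form *ifomejeh*: final consonant = /h/, velar/glottal → -oro → *ifomejehoro*.
The plural form *ifomejehoro* — final sound /o/ (a vowel) → -ji → *ifomejehoroji*.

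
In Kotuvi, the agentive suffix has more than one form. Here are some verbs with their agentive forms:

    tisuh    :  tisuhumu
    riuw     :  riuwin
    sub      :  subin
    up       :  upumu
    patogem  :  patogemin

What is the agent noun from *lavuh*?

The alternation tracks the final consonant of the stem — -umu when the stem ends in a voiceless consonant (*tisuh*, *up*); -in when the stem ends in a voiced consonant (*riuw*, *sub*, *patogem*).
The final consonant of *lavuh* is /h/, which is voiceless, so the suffix is -umu, giving *lavuhumu*.

lavuhumu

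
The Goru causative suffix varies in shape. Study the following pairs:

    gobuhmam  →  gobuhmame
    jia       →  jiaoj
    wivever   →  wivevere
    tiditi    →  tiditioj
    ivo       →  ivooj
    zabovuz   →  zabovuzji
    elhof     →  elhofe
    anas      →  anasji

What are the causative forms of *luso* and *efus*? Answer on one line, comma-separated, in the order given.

The suffix is conditioned by the final sound: -ji when the stem ends in a sibilant (*zabovuz*, *anas*); -e when the stem ends in a non-sibilant consonant (*gobuhmam*, *wivever*, *elhof*); -oj when the stem ends in a vowel (*jia*, *tiditi*, *ivo*).
Since the final sound of *luso* is /o/ (a vowel), it takes -oj, giving *lusooj*.
*efus* — final sound /s/ (a sibilant) → -ji → *efusji*.

lusooj, efusji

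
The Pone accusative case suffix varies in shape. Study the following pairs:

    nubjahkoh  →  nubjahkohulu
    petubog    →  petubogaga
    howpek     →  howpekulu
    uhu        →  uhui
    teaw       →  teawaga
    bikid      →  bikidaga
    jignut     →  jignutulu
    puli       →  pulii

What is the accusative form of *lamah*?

The pattern is voicing of the final sound: -ulu when the stem ends in a voiceless consonant (*nubjahkoh*, *howpek*, *jignut*); -aga when the stem ends in a voiced consonant (*petubog*, *teaw*, *bikid*); -i when the stem ends in a vowel (*uhu*, *puli*).
The final sound of *lamah* is /h/, which is a voiceless consonant, so the suffix is -ulu, giving *lamahulu*.

lamahulu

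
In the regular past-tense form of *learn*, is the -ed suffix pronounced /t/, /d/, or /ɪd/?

/d/

The stem *learn* ends in a voiced sound other than /d/.
The -ed suffix is realized as /ɪd/ after /t, d/; as /t/ after other voiceless consonants; and as /d/ after other voiced sounds.
So -ed on *learn* is pronounced /d/.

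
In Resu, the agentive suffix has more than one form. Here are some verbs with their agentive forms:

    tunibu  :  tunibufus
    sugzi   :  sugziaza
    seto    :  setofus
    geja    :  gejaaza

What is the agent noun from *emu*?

emufus

The pattern is rounding harmony: -fus when the last vowel of the stem is a rounded vowel (*tunibu*, *seto*); -aza when the last vowel of the stem is an unrounded vowel (*sugzi*, *geja*).
The last vowel of *emu* is /u/, which is a rounded vowel, so the suffix is -fus, giving *emufus*.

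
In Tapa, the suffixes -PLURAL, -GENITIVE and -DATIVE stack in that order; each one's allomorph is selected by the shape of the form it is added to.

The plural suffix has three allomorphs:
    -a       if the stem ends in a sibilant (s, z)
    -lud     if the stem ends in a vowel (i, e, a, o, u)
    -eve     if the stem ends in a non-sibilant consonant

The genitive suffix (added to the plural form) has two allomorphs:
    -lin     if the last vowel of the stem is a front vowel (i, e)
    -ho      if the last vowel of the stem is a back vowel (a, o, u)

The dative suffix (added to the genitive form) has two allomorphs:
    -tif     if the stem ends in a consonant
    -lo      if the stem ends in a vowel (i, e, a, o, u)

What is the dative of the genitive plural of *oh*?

*oh*: final sound = /h/, a non-sibilant consonant → -eve → *oheve*.
Since the last vowel of the plural form *oheve* is /e/ (a front vowel), it takes -lin, giving *ohevelin*.
Since the final sound of the genitive form *ohevelin* is /n/ (a consonant), it takes -tif, giving *ohevelintif*.

ohevelintif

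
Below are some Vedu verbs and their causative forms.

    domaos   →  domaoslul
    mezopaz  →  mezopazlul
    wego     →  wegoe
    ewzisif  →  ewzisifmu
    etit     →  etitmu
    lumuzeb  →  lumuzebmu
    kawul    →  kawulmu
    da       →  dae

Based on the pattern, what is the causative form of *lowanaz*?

The suffix is conditioned by the final sound: -lul when the stem ends in a sibilant (*domaos*, *mezopaz*); -mu when the stem ends in a non-sibilant consonant (*ewzisif*, *etit*, *lumuzeb*, *kawul*); -e when the stem ends in a vowel (*wego*, *da*).
*lowanaz* — final sound /z/ (a sibilant) → -lul → *lowanazlul*.

lowanazlul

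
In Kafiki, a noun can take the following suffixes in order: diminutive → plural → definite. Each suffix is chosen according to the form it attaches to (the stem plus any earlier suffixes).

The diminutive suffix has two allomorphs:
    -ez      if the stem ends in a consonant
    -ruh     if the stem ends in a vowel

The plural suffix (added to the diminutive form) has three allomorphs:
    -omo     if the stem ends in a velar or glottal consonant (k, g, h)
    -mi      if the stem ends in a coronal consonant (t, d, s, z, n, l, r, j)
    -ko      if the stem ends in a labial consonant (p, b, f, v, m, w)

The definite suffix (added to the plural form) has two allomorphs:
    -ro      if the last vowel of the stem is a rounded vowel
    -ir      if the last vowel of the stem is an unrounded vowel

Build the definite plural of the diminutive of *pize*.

The final sound of *pize* is /e/, which is a vowel, so the diminutive suffix is -ruh, giving *pizeruh*.
The diminutive form *pizeruh*: final consonant = /h/, velar/glottal → -omo → *pizeruhomo*.
The plural form *pizeruhomo*: last vowel = /o/, a rounded vowel → -ro → *pizeruhomoro*.

pizeruhomoro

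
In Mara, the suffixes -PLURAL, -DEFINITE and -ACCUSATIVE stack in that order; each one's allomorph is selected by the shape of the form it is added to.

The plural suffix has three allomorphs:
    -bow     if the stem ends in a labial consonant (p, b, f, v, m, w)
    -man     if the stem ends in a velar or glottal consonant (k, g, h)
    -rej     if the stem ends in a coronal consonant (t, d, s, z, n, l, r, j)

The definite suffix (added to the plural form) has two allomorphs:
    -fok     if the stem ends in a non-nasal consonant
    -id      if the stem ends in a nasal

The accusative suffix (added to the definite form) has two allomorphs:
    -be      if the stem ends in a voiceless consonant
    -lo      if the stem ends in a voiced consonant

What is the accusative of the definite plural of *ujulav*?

*ujulav* — final consonant /v/ (labial) → -bow → *ujulavbow*.
The final consonant of the plural form *ujulavbow* is /w/, which is non-nasal, so the definite suffix is -fok, giving *ujulavbowfok*.
The definite form *ujulavbowfok*: final consonant = /k/, voiceless → -be → *ujulavbowfokbe*.

ujulavbowfokbe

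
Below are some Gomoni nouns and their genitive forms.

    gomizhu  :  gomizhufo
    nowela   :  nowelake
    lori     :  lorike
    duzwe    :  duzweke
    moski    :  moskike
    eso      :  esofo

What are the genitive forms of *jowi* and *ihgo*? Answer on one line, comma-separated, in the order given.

Looking at the last vowel of each stem: -fo when the last vowel of the stem is a rounded vowel (*gomizhu*, *eso*); -ke when the last vowel of the stem is an unrounded vowel (*nowela*, *lori*, *duzwe*, *moski*).
Since the last vowel of *jowi* is /i/ (an unrounded vowel), it takes -ke, giving *jowike*.
*ihgo* — last vowel /o/ (a rounded vowel) → -fo → *ihgofo*.

jowike, ihgofo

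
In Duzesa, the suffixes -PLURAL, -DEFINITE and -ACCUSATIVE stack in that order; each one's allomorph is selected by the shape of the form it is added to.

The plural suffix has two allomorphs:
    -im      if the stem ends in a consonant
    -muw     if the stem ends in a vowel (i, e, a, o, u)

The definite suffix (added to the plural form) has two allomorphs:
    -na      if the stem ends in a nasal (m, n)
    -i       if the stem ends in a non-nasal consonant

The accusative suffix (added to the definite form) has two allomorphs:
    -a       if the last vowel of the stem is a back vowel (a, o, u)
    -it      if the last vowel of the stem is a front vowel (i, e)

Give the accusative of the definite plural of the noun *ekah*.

ekahimnaa

Since the final sound of *ekah* is /h/ (a consonant), it takes -im, giving *ekahim*.
The plural form *ekahim* — final consonant /m/ (a nasal) → -na → *ekahimna*.
The definite form *ekahimna*: last vowel = /a/, a back vowel → -a → *ekahimnaa*.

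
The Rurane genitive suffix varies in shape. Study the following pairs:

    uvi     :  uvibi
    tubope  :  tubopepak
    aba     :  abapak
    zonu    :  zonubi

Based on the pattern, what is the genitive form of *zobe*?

zobepak

The alternation tracks the last vowel of the stem — -bi when the last vowel of the stem is a high vowel (*uvi*, *zonu*); -pak when the last vowel of the stem is a non-high vowel (*tubope*, *aba*).
*zobe*: last vowel = /e/, a non-high vowel → -pak → *zobepak*.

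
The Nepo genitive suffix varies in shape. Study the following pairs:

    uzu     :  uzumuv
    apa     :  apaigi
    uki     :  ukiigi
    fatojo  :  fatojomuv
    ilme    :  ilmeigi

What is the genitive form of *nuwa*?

nuwaigi

Looking at the last vowel of each stem: -muv when the last vowel of the stem is a rounded vowel (*uzu*, *fatojo*); -igi when the last vowel of the stem is an unrounded vowel (*apa*, *uki*, *ilme*).
The last vowel of *nuwa* is /a/, which is an unrounded vowel, so the suffix is -igi, giving *nuwaigi*.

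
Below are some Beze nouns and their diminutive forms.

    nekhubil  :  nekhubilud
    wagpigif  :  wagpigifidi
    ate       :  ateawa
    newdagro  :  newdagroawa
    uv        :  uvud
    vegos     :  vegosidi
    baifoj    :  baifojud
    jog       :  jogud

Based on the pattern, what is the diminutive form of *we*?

The alternation tracks the final sound of the stem — -idi when the stem ends in a voiceless consonant (*wagpigif*, *vegos*); -ud when the stem ends in a voiced consonant (*nekhubil*, *uv*, *baifoj*, *jog*); -awa when the stem ends in a vowel (*ate*, *newdagro*).
Since the final sound of *we* is /e/ (a vowel), it takes -awa, giving *weawa*.

weawa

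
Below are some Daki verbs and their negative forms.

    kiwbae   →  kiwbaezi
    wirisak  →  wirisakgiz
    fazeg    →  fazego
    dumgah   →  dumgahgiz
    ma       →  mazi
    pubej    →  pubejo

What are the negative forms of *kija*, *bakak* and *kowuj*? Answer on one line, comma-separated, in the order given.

Looking at the final sound of each stem: -giz when the stem ends in a voiceless consonant (*wirisak*, *dumgah*); -o when the stem ends in a voiced consonant (*fazeg*, *pubej*); -zi when the stem ends in a vowel (*kiwbae*, *ma*).
*kija*: final sound = /a/, a vowel → -zi → *kijazi*.
*bakak* — final sound /k/ (a voiceless consonant) → -giz → *bakakgiz*.
Since the final sound of *kowuj* is /j/ (a voiced consonant), it takes -o, giving *kowujo*.

kijazi, bakakgiz, kowujo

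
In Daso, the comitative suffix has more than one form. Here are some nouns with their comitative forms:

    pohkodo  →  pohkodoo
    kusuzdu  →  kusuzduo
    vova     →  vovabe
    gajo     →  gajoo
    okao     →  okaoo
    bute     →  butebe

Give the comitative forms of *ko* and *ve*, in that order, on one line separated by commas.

koo, vebe

The alternation tracks the last vowel of the stem — -o when the last vowel of the stem is a rounded vowel (*pohkodo*, *kusuzdu*, *gajo*, *okao*); -be when the last vowel of the stem is an unrounded vowel (*vova*, *bute*).
*ko*: last vowel = /o/, a rounded vowel → -o → *koo*.
*ve* — last vowel /e/ (an unrounded vowel) → -be → *vebe*.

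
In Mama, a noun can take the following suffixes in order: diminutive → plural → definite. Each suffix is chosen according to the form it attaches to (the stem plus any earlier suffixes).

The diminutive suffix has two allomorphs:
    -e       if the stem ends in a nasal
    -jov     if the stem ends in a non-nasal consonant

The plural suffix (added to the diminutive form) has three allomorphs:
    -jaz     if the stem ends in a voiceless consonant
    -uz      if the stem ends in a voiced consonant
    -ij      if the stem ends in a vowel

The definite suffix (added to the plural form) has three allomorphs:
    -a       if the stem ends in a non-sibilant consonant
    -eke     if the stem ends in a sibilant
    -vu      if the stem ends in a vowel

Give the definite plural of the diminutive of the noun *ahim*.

*ahim*: final consonant = /m/, a nasal → -e → *ahime*.
The diminutive form *ahime* — final sound /e/ (a vowel) → -ij → *ahimeij*.
Since the final sound of the plural form *ahimeij* is /j/ (a non-sibilant consonant), it takes -a, giving *ahimeija*.

ahimeija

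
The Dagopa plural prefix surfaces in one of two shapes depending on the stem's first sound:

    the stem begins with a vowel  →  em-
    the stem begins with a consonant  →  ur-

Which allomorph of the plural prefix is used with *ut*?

em-

*ut*: first sound = /u/, a vowel → em-.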